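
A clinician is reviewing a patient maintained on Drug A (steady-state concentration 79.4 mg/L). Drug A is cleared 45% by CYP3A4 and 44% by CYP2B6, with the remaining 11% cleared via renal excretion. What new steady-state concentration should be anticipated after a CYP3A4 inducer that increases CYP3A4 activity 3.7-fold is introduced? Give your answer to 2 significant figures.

36 mg/L

The CYP3A4 pathway (45% of clearance) is boosted to 3.7× activity: 0.45 × 3.7 = 1.665.
CYP2B6 (44%) and the residual 11% are unaffected.
New clearance relative to baseline: 1.665 + 0.44 + 0.11 = 2.215.
Steady-state concentration ∝ 1/CL, so new value = 79.4 / 2.215 = 36 mg/L.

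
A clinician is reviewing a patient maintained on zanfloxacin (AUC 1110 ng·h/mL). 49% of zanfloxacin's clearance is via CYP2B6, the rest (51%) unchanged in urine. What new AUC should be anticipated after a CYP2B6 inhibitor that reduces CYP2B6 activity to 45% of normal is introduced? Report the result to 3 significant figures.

1.52 × 10³ ng·h/mL

The CYP2B6 pathway (49% of clearance) drops to 0.45× activity: 0.49 × 0.45 = 0.2205.
The remaining 51% of clearance is unaffected.
CL_new/CL_old = 0.2205 + 0.51 = 0.7305.
With dosing unchanged, AUC scales as 1/CL: 1110 / 0.7305 = 1.52 × 10³ ng·h/mL.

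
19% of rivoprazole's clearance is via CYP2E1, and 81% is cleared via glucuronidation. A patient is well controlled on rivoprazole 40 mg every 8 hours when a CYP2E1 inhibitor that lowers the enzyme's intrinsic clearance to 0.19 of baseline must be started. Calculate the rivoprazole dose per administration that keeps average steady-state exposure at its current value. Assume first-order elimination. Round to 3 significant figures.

The CYP2E1 pathway (19% of clearance) drops to 0.19× activity: 0.19 × 0.19 = 0.0361.
The remaining 81% of clearance is unaffected.
New clearance relative to baseline: 0.0361 + 0.81 = 0.8461.
Exposure is unchanged when dose changes in proportion to clearance. New dose = 40 mg × 0.8461 = 33.8 mg.

33.8 mg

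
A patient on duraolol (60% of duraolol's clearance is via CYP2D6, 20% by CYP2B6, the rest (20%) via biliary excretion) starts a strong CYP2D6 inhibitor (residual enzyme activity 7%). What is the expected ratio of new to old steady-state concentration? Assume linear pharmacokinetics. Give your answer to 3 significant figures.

The CYP2D6 pathway (60% of clearance) is reduced to 0.07× activity: 0.6 × 0.07 = 0.042.
CYP2B6 (20%) and the residual 20% are unaffected.
Relative clearance = 0.042 + 0.2 + 0.2 = 0.442.
Steady-state concentration ratio = CL_old/CL_new = 1 / 0.442 = 2.26.

2.26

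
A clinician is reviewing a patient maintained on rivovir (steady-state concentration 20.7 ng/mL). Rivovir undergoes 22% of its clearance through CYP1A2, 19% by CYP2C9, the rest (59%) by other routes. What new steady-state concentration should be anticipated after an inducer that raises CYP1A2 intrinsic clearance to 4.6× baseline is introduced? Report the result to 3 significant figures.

CYP1A2: 0.22 × 4.6 = 1.012
CYP2C9: 0.19 (unchanged)
Other: 0.59 (unchanged)
CL_new/CL_old = 1.012 + 0.19 + 0.59 = 1.792.
Steady-state concentration ∝ 1/CL, so new value = 20.7 / 1.792 = 11.6 ng/mL.

11.6 ng/mL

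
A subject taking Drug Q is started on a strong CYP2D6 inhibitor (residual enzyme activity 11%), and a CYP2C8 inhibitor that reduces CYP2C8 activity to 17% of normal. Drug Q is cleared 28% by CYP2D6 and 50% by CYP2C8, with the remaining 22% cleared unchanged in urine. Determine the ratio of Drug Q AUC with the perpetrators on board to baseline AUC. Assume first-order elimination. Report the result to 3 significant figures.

2.98

The CYP2D6 pathway (28% of clearance) is reduced to 0.11× activity: 0.28 × 0.11 = 0.0308.
The CYP2C8 pathway (50% of clearance) falls to 0.17× activity: 0.5 × 0.17 = 0.085.
Non-CYP routes (22%) are unchanged.
Relative clearance = 0.0308 + 0.085 + 0.22 = 0.3358.
Net AUC ratio = 1 / 0.3358 = 2.98.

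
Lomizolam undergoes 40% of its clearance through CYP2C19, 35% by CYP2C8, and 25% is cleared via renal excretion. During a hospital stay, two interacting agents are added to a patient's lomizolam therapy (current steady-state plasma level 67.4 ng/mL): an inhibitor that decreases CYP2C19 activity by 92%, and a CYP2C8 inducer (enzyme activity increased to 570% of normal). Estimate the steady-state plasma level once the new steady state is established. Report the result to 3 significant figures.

CYP2C19: 0.4 × 0.08 = 0.032
CYP2C8: 0.35 × 5.7 = 1.995
Other: 0.25 (unchanged)
New clearance relative to baseline: 0.032 + 1.995 + 0.25 = 2.277.
Steady-state plasma level ∝ 1/CL: new value = 67.4 / 2.277 = 29.6 ng/mL.

29.6 ng/mL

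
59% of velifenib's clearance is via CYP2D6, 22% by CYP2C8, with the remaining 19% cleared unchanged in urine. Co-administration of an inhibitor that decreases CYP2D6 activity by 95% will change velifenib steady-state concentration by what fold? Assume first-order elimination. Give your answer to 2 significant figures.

The CYP2D6 pathway (59% of clearance) drops to 0.05× activity: 0.59 × 0.05 = 0.0295.
CYP2C8 (22%) and the residual 19% are unaffected.
CL_new/CL_old = 0.0295 + 0.22 + 0.19 = 0.4395.
Steady-state concentration is inversely proportional to clearance, so the fold-change is 1 / 0.4395 = 2.3.

2.3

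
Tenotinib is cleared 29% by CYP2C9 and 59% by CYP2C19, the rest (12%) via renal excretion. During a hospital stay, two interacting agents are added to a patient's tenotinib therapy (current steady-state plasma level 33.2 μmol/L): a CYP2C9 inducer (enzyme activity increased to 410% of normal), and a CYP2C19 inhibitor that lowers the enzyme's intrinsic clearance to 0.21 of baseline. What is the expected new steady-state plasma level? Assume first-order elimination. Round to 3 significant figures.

The CYP2C9 pathway (29% of clearance) is boosted to 4.1× activity: 0.29 × 4.1 = 1.189.
The CYP2C19 pathway (59% of clearance) is reduced to 0.21× activity: 0.59 × 0.21 = 0.1239.
The remaining 12% of clearance is unaffected.
CL_new/CL_old = 1.189 + 0.1239 + 0.12 = 1.4329.
New steady-state plasma level = 33.2 / 1.4329 = 23.2 μmol/L (concentration scales inversely with clearance).

23.2 μmol/L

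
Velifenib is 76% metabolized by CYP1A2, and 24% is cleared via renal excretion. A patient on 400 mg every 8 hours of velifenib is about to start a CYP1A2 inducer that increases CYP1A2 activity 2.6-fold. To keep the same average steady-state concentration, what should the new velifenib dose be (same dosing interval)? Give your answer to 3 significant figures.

886 mg

The CYP1A2 pathway (76% of clearance) rises to 2.6× activity: 0.76 × 2.6 = 1.976.
The remaining 24% of clearance is unaffected.
New clearance relative to baseline: 1.976 + 0.24 = 2.216.
To maintain the same steady-state level, dose must scale with clearance: new dose = 400 × 2.216 = 886 mg.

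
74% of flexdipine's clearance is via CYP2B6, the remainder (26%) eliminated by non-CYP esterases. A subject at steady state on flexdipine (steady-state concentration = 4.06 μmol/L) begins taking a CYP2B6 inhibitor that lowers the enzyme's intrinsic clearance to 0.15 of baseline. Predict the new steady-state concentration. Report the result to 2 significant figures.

11 μmol/L

The CYP2B6 pathway (74% of clearance) falls to 0.15× activity: 0.74 × 0.15 = 0.111.
Non-CYP routes (26%) are unchanged.
New clearance relative to baseline: 0.111 + 0.26 = 0.371.
Steady-state concentration ∝ 1/CL, so new value = 4.06 / 0.371 = 11 μmol/L.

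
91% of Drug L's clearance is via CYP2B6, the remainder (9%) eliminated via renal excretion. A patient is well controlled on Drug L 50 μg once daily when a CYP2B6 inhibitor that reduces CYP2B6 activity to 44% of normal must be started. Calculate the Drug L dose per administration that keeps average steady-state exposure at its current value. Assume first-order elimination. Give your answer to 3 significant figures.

24.5 μg

The CYP2B6 pathway (91% of clearance) is reduced to 0.44× activity: 0.91 × 0.44 = 0.4004.
Non-CYP routes (9%) are unchanged.
CL_new/CL_old = 0.4004 + 0.09 = 0.4904.
To maintain the same steady-state level, dose must scale with clearance: new dose = 50 × 0.4904 = 24.5 μg.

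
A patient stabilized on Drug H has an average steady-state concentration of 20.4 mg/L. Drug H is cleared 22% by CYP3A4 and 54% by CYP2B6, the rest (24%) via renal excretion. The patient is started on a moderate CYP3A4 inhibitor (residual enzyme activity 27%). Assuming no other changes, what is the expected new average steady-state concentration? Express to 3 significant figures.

The CYP3A4 pathway (22% of clearance) is reduced to 0.27× activity: 0.22 × 0.27 = 0.0594.
CYP2B6 (54%) and the residual 24% are unaffected.
New clearance relative to baseline: 0.0594 + 0.54 + 0.24 = 0.8394.
With dosing unchanged, average steady-state concentration scales as 1/CL: 20.4 / 0.8394 = 24.3 mg/L.

24.3 mg/L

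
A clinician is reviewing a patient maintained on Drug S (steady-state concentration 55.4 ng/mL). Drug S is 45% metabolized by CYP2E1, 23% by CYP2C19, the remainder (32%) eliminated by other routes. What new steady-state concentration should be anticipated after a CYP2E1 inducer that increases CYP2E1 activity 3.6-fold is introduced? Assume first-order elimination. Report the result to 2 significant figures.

The CYP2E1 pathway (45% of clearance) is boosted to 3.6× activity: 0.45 × 3.6 = 1.62.
CYP2C19 (23%) and the residual 32% are unaffected.
New clearance relative to baseline: 1.62 + 0.23 + 0.32 = 2.17.
New steady-state concentration = baseline ÷ relative clearance = 55.4 / 2.17 = 26 ng/mL.

26 ng/mL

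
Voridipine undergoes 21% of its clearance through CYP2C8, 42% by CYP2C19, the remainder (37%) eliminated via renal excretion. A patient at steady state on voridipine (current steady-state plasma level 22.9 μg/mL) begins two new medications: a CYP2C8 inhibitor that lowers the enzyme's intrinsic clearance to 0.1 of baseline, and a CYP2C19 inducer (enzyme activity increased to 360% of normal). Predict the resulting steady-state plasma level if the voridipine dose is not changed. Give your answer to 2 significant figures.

12 μg/mL

The CYP2C8 pathway (21% of clearance) falls to 0.1× activity: 0.21 × 0.1 = 0.021.
The CYP2C19 pathway (42% of clearance) rises to 3.6× activity: 0.42 × 3.6 = 1.512.
The remaining 37% of clearance is unaffected.
CL_new/CL_old = 0.021 + 1.512 + 0.37 = 1.903.
New steady-state plasma level = 22.9 / 1.903 = 12 μg/mL (concentration scales inversely with clearance).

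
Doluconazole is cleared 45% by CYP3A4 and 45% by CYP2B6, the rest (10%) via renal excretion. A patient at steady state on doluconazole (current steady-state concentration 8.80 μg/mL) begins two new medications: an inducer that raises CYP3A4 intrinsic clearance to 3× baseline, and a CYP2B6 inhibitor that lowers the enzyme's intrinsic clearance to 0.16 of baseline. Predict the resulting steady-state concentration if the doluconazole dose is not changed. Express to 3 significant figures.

The CYP3A4 pathway (45% of clearance) increases to 3× activity: 0.45 × 3 = 1.35.
The CYP2B6 pathway (45% of clearance) falls to 0.16× activity: 0.45 × 0.16 = 0.072.
The remaining 10% of clearance is unaffected.
Relative clearance = 1.35 + 0.072 + 0.1 = 1.522.
New steady-state concentration = 8.80 / 1.522 = 5.78 μg/mL (concentration scales inversely with clearance).

5.78 μg/mL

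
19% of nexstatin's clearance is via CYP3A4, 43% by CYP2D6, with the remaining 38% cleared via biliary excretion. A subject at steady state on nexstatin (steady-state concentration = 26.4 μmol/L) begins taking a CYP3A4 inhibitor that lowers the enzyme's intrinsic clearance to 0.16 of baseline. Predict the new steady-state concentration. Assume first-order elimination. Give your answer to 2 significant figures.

31 μmol/L

The CYP3A4 pathway (19% of clearance) falls to 0.16× activity: 0.19 × 0.16 = 0.0304.
CYP2D6 (43%) and the residual 38% are unaffected.
Relative clearance = 0.0304 + 0.43 + 0.38 = 0.8404.
New steady-state concentration = baseline ÷ relative clearance = 26.4 / 0.8404 = 31 μmol/L.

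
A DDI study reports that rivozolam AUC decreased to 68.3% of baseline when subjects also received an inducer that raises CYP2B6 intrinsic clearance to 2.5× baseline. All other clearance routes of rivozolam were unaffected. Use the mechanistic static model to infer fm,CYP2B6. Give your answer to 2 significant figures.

CL'/CL = 1 / 0.683 = 1.464
2.5·fm + (1 − fm) = 1.464
fm = (1.464 − 1) / (2.5 − 1) = 0.31

0.31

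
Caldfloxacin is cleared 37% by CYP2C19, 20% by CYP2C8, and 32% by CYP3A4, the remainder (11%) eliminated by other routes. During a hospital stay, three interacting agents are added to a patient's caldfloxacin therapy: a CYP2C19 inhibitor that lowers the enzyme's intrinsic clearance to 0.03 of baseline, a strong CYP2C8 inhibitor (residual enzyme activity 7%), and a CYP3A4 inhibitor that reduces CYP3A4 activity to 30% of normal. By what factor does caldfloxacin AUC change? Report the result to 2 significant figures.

4.3

The CYP2C19 pathway (37% of clearance) drops to 0.03× activity: 0.37 × 0.03 = 0.0111.
The CYP2C8 pathway (20% of clearance) drops to 0.07× activity: 0.2 × 0.07 = 0.014.
The CYP3A4 pathway (32% of clearance) is reduced to 0.3× activity: 0.32 × 0.3 = 0.096.
The remaining 11% of clearance is unaffected.
New clearance relative to baseline: 0.0111 + 0.014 + 0.096 + 0.11 = 0.2311.
AUC ∝ 1/CL: fold-change = 1 / 0.2311 = 4.3.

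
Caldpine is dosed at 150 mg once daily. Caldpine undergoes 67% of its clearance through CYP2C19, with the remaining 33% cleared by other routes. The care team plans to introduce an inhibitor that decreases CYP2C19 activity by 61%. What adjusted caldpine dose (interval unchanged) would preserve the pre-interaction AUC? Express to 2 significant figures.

CYP2C19: 0.67 × 0.39 = 0.2613
Other: 0.33 (unchanged)
New clearance relative to baseline: 0.2613 + 0.33 = 0.5913.
To maintain the same steady-state level, dose must scale with clearance: new dose = 150 × 0.5913 = 89 mg.

89 mg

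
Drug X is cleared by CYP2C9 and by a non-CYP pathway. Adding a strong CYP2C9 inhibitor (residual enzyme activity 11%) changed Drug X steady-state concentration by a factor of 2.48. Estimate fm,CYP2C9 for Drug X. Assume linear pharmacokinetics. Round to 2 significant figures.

Write x for the fraction cleared via CYP2C9. The observed steady-state concentration change means clearance fell to 1/2.48 = 0.4032 of baseline.
Only the CYP2C9 route changed, so 0.4032 = x·0.11 + (1 − x), giving x = 0.67.

0.67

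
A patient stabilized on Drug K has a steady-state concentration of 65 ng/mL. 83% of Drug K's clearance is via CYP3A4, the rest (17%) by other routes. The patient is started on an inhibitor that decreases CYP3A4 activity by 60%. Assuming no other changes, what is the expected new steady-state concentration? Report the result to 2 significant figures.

The CYP3A4 pathway (83% of clearance) is reduced to 0.4× activity: 0.83 × 0.4 = 0.332.
The remaining 17% of clearance is unaffected.
CL_new/CL_old = 0.332 + 0.17 = 0.502.
New steady-state concentration = baseline ÷ relative clearance = 65 / 0.502 = 1.3 × 10² ng/mL.

1.3 × 10² ng/mL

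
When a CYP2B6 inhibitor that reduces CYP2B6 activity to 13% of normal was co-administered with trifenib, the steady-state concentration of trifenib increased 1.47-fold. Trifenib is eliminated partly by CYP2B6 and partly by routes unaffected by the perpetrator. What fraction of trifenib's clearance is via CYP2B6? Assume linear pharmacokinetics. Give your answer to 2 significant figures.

Let x = fm,CYP2B6. Because steady-state concentration ∝ 1/CL, relative clearance fell to 1/1.47 = 0.6803.
Only the CYP2B6 route changed, so 0.6803 = x·0.13 + (1 − x), giving x = 0.37.

0.37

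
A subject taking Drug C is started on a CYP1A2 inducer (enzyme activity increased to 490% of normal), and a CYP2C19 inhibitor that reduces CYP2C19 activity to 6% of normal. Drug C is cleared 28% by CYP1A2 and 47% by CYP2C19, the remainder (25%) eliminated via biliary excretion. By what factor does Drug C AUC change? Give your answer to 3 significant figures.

0.606

CYP1A2: 0.28 × 4.9 = 1.372
CYP2C19: 0.47 × 0.06 = 0.0282
Other: 0.25 (unchanged)
New clearance relative to baseline: 1.372 + 0.0282 + 0.25 = 1.6502.
AUC ∝ 1/CL: fold-change = 1 / 1.6502 = 0.606.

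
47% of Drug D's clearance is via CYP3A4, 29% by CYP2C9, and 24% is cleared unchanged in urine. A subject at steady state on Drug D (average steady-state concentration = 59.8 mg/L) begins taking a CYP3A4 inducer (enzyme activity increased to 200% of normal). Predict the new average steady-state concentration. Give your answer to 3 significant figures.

The CYP3A4 pathway (47% of clearance) increases to 2× activity: 0.47 × 2 = 0.94.
CYP2C9 (29%) and the residual 24% are unaffected.
New clearance relative to baseline: 0.94 + 0.29 + 0.24 = 1.47.
New average steady-state concentration = baseline ÷ relative clearance = 59.8 / 1.47 = 40.7 mg/L.

40.7 mg/L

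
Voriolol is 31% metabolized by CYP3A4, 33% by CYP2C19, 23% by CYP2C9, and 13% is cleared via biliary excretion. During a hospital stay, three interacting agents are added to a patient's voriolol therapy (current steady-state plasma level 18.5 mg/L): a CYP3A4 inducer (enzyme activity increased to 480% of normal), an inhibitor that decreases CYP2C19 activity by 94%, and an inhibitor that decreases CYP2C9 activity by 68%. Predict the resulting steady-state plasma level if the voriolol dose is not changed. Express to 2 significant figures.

CYP3A4: 0.31 × 4.8 = 1.488
CYP2C19: 0.33 × 0.06 = 0.0198
CYP2C9: 0.23 × 0.32 = 0.0736
Other: 0.13 (unchanged)
New clearance relative to baseline: 1.488 + 0.0198 + 0.0736 + 0.13 = 1.7114.
Dividing the baseline by the relative clearance: 18.5 / 1.7114 = 11 mg/L.

11 mg/L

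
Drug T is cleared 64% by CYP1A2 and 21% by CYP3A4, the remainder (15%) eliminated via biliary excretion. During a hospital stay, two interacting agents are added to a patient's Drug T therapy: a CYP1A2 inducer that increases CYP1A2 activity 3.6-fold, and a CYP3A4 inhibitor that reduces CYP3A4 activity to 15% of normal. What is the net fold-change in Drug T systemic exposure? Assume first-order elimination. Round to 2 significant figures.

CYP1A2: 0.64 × 3.6 = 2.304
CYP3A4: 0.21 × 0.15 = 0.0315
Other: 0.15 (unchanged)
Relative clearance = 2.304 + 0.0315 + 0.15 = 2.4855.
Net systemic exposure ratio = 1 / 2.4855 = 0.40.

0.40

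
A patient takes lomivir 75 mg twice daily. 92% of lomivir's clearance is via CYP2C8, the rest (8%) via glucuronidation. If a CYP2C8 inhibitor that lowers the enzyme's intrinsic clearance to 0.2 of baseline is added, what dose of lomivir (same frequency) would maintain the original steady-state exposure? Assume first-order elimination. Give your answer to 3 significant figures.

CYP2C8: 0.92 × 0.2 = 0.184
Other: 0.08 (unchanged)
Relative clearance = 0.184 + 0.08 = 0.264.
Exposure is unchanged when dose changes in proportion to clearance. New dose = 75 mg × 0.264 = 19.8 mg.

19.8 mg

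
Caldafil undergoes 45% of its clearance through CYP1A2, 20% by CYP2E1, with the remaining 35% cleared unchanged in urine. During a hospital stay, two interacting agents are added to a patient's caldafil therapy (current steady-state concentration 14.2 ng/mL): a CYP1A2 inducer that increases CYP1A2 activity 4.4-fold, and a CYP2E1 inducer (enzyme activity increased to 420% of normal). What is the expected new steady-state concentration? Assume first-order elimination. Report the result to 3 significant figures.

The CYP1A2 pathway (45% of clearance) increases to 4.4× activity: 0.45 × 4.4 = 1.98.
The CYP2E1 pathway (20% of clearance) increases to 4.2× activity: 0.2 × 4.2 = 0.84.
Non-CYP routes (35%) are unchanged.
CL_new/CL_old = 1.98 + 0.84 + 0.35 = 3.17.
Steady-state concentration ∝ 1/CL: new value = 14.2 / 3.17 = 4.48 ng/mL.

4.48 ng/mL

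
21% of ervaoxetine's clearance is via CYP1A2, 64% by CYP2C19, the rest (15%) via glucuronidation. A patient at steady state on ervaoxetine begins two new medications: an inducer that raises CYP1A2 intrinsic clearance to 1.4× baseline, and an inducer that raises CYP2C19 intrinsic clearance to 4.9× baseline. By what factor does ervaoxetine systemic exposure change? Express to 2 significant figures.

0.28

The CYP1A2 pathway (21% of clearance) rises to 1.4× activity: 0.21 × 1.4 = 0.294.
The CYP2C19 pathway (64% of clearance) is boosted to 4.9× activity: 0.64 × 4.9 = 3.136.
Non-CYP routes (15%) are unchanged.
New clearance relative to baseline: 0.294 + 3.136 + 0.15 = 3.58.
Because systemic exposure varies inversely with clearance, the combined effect is 1 / 3.58 = 0.28.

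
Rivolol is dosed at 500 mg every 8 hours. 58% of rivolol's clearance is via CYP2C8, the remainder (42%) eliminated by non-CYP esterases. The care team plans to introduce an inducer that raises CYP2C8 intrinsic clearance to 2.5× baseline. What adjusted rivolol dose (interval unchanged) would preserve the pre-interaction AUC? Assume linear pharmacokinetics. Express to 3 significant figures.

CYP2C8: 0.58 × 2.5 = 1.45
Other: 0.42 (unchanged)
CL_new/CL_old = 1.45 + 0.42 = 1.87.
To maintain the same steady-state level, dose must scale with clearance: new dose = 500 × 1.87 = 935 mg.

935 mg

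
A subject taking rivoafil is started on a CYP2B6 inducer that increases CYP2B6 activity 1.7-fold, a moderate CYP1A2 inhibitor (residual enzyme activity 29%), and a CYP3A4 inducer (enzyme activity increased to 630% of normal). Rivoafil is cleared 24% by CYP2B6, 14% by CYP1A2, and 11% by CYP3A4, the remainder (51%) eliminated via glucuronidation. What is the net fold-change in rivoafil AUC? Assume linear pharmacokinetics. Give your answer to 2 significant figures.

CYP2B6: 0.24 × 1.7 = 0.408
CYP1A2: 0.14 × 0.29 = 0.0406
CYP3A4: 0.11 × 6.3 = 0.693
Other: 0.51 (unchanged)
Relative clearance = 0.408 + 0.0406 + 0.693 + 0.51 = 1.6516.
Net AUC ratio = 1 / 1.6516 = 0.61.

0.61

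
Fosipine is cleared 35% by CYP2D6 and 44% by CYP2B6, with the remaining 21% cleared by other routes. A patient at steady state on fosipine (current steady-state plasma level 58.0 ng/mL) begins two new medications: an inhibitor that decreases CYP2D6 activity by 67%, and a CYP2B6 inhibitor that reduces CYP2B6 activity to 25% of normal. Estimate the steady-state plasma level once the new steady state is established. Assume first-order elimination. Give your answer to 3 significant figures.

The CYP2D6 pathway (35% of clearance) is reduced to 0.33× activity: 0.35 × 0.33 = 0.1155.
The CYP2B6 pathway (44% of clearance) falls to 0.25× activity: 0.44 × 0.25 = 0.11.
Non-CYP routes (21%) are unchanged.
CL_new/CL_old = 0.1155 + 0.11 + 0.21 = 0.4355.
Steady-state plasma level ∝ 1/CL: new value = 58.0 / 0.4355 = 133 ng/mL.

133 ng/mL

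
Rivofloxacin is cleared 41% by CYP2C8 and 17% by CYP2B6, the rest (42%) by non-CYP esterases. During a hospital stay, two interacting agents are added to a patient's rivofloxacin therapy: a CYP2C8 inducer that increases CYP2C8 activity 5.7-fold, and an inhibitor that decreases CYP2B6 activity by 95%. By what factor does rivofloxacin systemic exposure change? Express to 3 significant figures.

0.362

The CYP2C8 pathway (41% of clearance) is boosted to 5.7× activity: 0.41 × 5.7 = 2.337.
The CYP2B6 pathway (17% of clearance) drops to 0.05× activity: 0.17 × 0.05 = 0.0085.
Non-CYP routes (42%) are unchanged.
CL_new/CL_old = 2.337 + 0.0085 + 0.42 = 2.7655.
Systemic exposure ∝ 1/CL: fold-change = 1 / 2.7655 = 0.362.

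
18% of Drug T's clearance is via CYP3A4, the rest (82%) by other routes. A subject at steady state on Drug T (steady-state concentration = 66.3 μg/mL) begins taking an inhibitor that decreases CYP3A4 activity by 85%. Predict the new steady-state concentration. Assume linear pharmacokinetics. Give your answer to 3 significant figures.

The CYP3A4 pathway (18% of clearance) drops to 0.15× activity: 0.18 × 0.15 = 0.027.
Non-CYP routes (82%) are unchanged.
New clearance relative to baseline: 0.027 + 0.82 = 0.847.
Steady-state concentration ∝ 1/CL, so new value = 66.3 / 0.847 = 78.3 μg/mL.

78.3 μg/mL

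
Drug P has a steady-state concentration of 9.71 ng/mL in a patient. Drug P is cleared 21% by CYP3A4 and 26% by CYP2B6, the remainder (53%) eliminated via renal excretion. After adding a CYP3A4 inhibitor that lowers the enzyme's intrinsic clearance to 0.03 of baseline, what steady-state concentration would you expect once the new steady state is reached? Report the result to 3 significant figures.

CYP3A4: 0.21 × 0.03 = 0.0063
CYP2B6: 0.26 (unchanged)
Other: 0.53 (unchanged)
CL_new/CL_old = 0.0063 + 0.26 + 0.53 = 0.7963.
New steady-state concentration = baseline ÷ relative clearance = 9.71 / 0.7963 = 12.2 ng/mL.

12.2 ng/mL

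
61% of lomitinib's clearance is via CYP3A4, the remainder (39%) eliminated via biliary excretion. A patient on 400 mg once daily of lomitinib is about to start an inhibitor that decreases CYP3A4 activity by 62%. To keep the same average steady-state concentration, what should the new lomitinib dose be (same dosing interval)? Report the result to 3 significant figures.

249 mg

The CYP3A4 pathway (61% of clearance) is reduced to 0.38× activity: 0.61 × 0.38 = 0.2318.
The remaining 39% of clearance is unaffected.
New clearance relative to baseline: 0.2318 + 0.39 = 0.6218.
Css,avg = (dose rate)/CL, so holding Css fixed requires dose ∝ CL: 400 × 0.6218 = 249 mg.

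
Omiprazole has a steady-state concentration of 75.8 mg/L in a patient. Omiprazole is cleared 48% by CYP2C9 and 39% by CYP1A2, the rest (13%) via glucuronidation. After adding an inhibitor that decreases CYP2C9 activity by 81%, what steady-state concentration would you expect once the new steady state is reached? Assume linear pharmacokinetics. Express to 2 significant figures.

1.2 × 10² mg/L

The CYP2C9 pathway (48% of clearance) drops to 0.19× activity: 0.48 × 0.19 = 0.0912.
CYP1A2 (39%) and the residual 13% are unaffected.
Relative clearance = 0.0912 + 0.39 + 0.13 = 0.6112.
With dosing unchanged, steady-state concentration scales as 1/CL: 75.8 / 0.6112 = 1.2 × 10² mg/L.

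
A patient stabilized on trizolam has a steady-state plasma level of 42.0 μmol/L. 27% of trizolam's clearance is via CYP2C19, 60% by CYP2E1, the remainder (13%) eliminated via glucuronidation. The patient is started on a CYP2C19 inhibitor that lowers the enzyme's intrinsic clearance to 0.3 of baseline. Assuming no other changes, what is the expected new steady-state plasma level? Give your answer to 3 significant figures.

51.8 μmol/L

The CYP2C19 pathway (27% of clearance) drops to 0.3× activity: 0.27 × 0.3 = 0.081.
CYP2E1 (60%) and the residual 13% are unaffected.
New clearance relative to baseline: 0.081 + 0.6 + 0.13 = 0.811.
New steady-state plasma level = baseline ÷ relative clearance = 42.0 / 0.811 = 51.8 μmol/L.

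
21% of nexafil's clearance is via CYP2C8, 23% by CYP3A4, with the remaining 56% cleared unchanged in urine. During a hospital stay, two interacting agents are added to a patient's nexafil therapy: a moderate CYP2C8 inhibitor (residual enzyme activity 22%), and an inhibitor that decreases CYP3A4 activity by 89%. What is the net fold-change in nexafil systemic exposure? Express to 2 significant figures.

1.6

CYP2C8: 0.21 × 0.22 = 0.0462
CYP3A4: 0.23 × 0.11 = 0.0253
Other: 0.56 (unchanged)
Relative clearance = 0.0462 + 0.0253 + 0.56 = 0.6315.
Net systemic exposure ratio = 1 / 0.6315 = 1.6.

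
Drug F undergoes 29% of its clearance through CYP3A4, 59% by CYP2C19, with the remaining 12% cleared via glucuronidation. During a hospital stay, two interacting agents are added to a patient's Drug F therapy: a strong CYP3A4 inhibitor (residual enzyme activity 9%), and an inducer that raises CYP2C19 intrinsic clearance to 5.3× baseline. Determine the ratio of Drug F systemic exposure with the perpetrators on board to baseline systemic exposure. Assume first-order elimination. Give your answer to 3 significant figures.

The CYP3A4 pathway (29% of clearance) is reduced to 0.09× activity: 0.29 × 0.09 = 0.0261.
The CYP2C19 pathway (59% of clearance) increases to 5.3× activity: 0.59 × 5.3 = 3.127.
Non-CYP routes (12%) are unchanged.
Relative clearance = 0.0261 + 3.127 + 0.12 = 3.2731.
Net systemic exposure ratio = 1 / 3.2731 = 0.306.

0.306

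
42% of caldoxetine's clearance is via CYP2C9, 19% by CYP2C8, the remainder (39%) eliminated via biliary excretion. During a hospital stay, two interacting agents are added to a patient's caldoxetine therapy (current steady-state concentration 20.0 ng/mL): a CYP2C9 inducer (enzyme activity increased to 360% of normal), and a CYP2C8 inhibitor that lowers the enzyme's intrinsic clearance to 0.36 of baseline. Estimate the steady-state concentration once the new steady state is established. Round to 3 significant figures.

The CYP2C9 pathway (42% of clearance) increases to 3.6× activity: 0.42 × 3.6 = 1.512.
The CYP2C8 pathway (19% of clearance) falls to 0.36× activity: 0.19 × 0.36 = 0.0684.
Non-CYP routes (39%) are unchanged.
Relative clearance = 1.512 + 0.0684 + 0.39 = 1.9704.
New steady-state concentration = 20.0 / 1.9704 = 10.2 ng/mL (concentration scales inversely with clearance).

10.2 ng/mL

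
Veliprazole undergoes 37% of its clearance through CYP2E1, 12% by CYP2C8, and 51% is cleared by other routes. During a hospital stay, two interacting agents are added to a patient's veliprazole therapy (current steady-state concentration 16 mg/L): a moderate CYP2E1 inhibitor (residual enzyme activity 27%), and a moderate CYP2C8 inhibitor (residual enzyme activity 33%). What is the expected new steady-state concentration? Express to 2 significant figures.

25 mg/L

CYP2E1: 0.37 × 0.27 = 0.0999
CYP2C8: 0.12 × 0.33 = 0.0396
Other: 0.51 (unchanged)
New clearance relative to baseline: 0.0999 + 0.0396 + 0.51 = 0.6495.
Steady-state concentration ∝ 1/CL: new value = 16 / 0.6495 = 25 mg/L.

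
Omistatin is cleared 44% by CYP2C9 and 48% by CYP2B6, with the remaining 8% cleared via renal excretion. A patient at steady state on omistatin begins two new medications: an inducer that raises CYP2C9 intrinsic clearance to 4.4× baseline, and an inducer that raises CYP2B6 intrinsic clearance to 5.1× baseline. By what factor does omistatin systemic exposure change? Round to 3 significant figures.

CYP2C9: 0.44 × 4.4 = 1.936
CYP2B6: 0.48 × 5.1 = 2.448
Other: 0.08 (unchanged)
Relative clearance = 1.936 + 2.448 + 0.08 = 4.464.
Net systemic exposure ratio = 1 / 4.464 = 0.224.

0.224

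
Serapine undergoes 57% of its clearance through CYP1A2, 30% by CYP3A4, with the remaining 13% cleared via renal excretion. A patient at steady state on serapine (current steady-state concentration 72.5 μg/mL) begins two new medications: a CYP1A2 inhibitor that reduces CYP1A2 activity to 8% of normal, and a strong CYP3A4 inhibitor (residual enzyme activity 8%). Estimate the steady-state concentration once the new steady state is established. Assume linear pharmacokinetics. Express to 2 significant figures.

The CYP1A2 pathway (57% of clearance) drops to 0.08× activity: 0.57 × 0.08 = 0.0456.
The CYP3A4 pathway (30% of clearance) falls to 0.08× activity: 0.3 × 0.08 = 0.024.
Non-CYP routes (13%) are unchanged.
CL_new/CL_old = 0.0456 + 0.024 + 0.13 = 0.1996.
New steady-state concentration = 72.5 / 0.1996 = 3.6 × 10² μg/mL (concentration scales inversely with clearance).

3.6 × 10² μg/mL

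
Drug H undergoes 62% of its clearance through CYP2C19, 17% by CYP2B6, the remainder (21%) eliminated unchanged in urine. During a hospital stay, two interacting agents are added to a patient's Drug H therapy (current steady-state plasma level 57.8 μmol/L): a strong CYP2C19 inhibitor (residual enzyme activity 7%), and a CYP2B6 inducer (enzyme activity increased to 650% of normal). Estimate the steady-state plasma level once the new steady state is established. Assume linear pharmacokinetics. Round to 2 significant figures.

43 μmol/L

CYP2C19: 0.62 × 0.07 = 0.0434
CYP2B6: 0.17 × 6.5 = 1.105
Other: 0.21 (unchanged)
Relative clearance = 0.0434 + 1.105 + 0.21 = 1.3584.
Dividing the baseline by the relative clearance: 57.8 / 1.3584 = 43 μmol/L.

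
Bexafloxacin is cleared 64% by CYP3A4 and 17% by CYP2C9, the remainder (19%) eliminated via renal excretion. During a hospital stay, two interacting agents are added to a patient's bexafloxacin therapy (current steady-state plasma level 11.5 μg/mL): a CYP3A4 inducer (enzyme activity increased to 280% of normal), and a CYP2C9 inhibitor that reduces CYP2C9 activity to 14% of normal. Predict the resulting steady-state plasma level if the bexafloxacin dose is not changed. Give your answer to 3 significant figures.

5.73 μg/mL

The CYP3A4 pathway (64% of clearance) rises to 2.8× activity: 0.64 × 2.8 = 1.792.
The CYP2C9 pathway (17% of clearance) is reduced to 0.14× activity: 0.17 × 0.14 = 0.0238.
Non-CYP routes (19%) are unchanged.
CL_new/CL_old = 1.792 + 0.0238 + 0.19 = 2.0058.
Steady-state plasma level ∝ 1/CL: new value = 11.5 / 2.0058 = 5.73 μg/mL.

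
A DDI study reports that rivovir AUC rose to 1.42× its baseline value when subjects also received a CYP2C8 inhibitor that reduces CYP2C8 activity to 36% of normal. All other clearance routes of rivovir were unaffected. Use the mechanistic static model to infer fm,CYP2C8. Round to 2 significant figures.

0.46

Call the CYP2C8 fraction fm. After the interaction, CL_new/CL_old = fm × 0.36 + (1 − fm).
AUC ratio = 1 / (new CL fraction), so new CL fraction = 1 / 1.42 = 0.7042.
fm × 0.36 + 1 − fm = 0.7042  ⇒  fm × (0.36 − 1) = −0.2958  ⇒  fm = 0.46.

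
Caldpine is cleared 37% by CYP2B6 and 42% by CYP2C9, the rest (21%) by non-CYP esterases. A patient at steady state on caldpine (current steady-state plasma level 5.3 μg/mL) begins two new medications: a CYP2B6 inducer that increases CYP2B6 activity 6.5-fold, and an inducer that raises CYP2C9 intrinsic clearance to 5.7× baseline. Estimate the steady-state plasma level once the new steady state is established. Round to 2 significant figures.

The CYP2B6 pathway (37% of clearance) rises to 6.5× activity: 0.37 × 6.5 = 2.405.
The CYP2C9 pathway (42% of clearance) increases to 5.7× activity: 0.42 × 5.7 = 2.394.
The remaining 21% of clearance is unaffected.
Relative clearance = 2.405 + 2.394 + 0.21 = 5.009.
New steady-state plasma level = 5.3 / 5.009 = 1.1 μg/mL (concentration scales inversely with clearance).

1.1 μg/mL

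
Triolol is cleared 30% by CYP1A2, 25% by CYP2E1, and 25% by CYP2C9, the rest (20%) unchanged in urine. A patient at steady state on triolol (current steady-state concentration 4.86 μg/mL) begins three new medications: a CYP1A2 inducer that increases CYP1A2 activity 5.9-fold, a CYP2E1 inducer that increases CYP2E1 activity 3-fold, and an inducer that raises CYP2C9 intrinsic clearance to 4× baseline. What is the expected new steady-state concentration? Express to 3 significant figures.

The CYP1A2 pathway (30% of clearance) is boosted to 5.9× activity: 0.3 × 5.9 = 1.77.
The CYP2E1 pathway (25% of clearance) increases to 3× activity: 0.25 × 3 = 0.75.
The CYP2C9 pathway (25% of clearance) rises to 4× activity: 0.25 × 4 = 1.
Non-CYP routes (20%) are unchanged.
Relative clearance = 1.77 + 0.75 + 1 + 0.2 = 3.72.
Dividing the baseline by the relative clearance: 4.86 / 3.72 = 1.31 μg/mL.

1.31 μg/mL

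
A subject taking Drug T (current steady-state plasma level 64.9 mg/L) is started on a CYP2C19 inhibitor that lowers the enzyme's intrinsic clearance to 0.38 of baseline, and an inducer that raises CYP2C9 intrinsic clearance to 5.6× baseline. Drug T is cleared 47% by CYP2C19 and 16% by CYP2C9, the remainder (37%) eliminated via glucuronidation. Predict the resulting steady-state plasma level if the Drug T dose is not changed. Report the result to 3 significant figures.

44.9 mg/L

The CYP2C19 pathway (47% of clearance) falls to 0.38× activity: 0.47 × 0.38 = 0.1786.
The CYP2C9 pathway (16% of clearance) is boosted to 5.6× activity: 0.16 × 5.6 = 0.896.
The remaining 37% of clearance is unaffected.
CL_new/CL_old = 0.1786 + 0.896 + 0.37 = 1.4446.
Steady-state plasma level ∝ 1/CL: new value = 64.9 / 1.4446 = 44.9 mg/L.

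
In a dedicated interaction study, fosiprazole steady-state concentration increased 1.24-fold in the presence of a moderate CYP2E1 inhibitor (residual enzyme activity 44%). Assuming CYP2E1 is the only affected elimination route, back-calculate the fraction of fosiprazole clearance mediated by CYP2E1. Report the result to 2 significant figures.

CL'/CL = 1 / 1.24 = 0.8065
0.44·fm + (1 − fm) = 0.8065
fm = (0.8065 − 1) / (0.44 − 1) = 0.35

0.35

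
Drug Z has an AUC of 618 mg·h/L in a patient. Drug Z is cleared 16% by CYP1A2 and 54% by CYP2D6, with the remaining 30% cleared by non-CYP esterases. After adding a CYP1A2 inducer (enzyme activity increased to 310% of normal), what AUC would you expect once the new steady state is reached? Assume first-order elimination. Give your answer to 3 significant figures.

The CYP1A2 pathway (16% of clearance) is boosted to 3.1× activity: 0.16 × 3.1 = 0.496.
CYP2D6 (54%) and the residual 30% are unaffected.
Relative clearance = 0.496 + 0.54 + 0.3 = 1.336.
AUC ∝ 1/CL, so new value = 618 / 1.336 = 463 mg·h/L.

463 mg·h/L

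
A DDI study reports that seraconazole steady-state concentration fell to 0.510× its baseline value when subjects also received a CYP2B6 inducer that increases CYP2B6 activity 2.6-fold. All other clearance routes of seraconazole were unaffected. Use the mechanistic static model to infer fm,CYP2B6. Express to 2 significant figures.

Call the CYP2B6 fraction fm. After the interaction, CL_new/CL_old = fm × 2.6 + (1 − fm).
Steady-state concentration ratio = 1 / (new CL fraction), so new CL fraction = 1 / 0.510 = 1.961.
fm × 2.6 + 1 − fm = 1.961  ⇒  fm × (2.6 − 1) = 0.9608  ⇒  fm = 0.60.

0.60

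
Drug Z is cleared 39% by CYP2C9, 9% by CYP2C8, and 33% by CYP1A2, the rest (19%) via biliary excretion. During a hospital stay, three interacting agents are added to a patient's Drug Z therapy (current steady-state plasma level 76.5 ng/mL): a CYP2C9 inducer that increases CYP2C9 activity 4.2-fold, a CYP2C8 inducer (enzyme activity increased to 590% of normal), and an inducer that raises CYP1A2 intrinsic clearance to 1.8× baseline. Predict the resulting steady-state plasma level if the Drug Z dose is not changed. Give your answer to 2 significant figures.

CYP2C9: 0.39 × 4.2 = 1.638
CYP2C8: 0.09 × 5.9 = 0.531
CYP1A2: 0.33 × 1.8 = 0.594
Other: 0.19 (unchanged)
New clearance relative to baseline: 1.638 + 0.531 + 0.594 + 0.19 = 2.953.
New steady-state plasma level = 76.5 / 2.953 = 26 ng/mL (concentration scales inversely with clearance).

26 ng/mL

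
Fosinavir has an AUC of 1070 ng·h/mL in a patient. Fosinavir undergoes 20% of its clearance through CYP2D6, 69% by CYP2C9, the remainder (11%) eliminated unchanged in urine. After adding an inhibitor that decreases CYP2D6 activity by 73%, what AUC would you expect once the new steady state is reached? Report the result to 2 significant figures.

The CYP2D6 pathway (20% of clearance) falls to 0.27× activity: 0.2 × 0.27 = 0.054.
CYP2C9 (69%) and the residual 11% are unaffected.
New clearance relative to baseline: 0.054 + 0.69 + 0.11 = 0.854.
With dosing unchanged, AUC scales as 1/CL: 1070 / 0.854 = 1.3 × 10³ ng·h/mL.

1.3 × 10³ ng·h/mL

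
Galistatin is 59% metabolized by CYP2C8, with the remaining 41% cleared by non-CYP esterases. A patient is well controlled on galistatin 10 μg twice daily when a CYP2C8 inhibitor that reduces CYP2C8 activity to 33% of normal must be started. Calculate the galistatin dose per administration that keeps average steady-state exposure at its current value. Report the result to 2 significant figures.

The CYP2C8 pathway (59% of clearance) drops to 0.33× activity: 0.59 × 0.33 = 0.1947.
The remaining 41% of clearance is unaffected.
Relative clearance = 0.1947 + 0.41 = 0.6047.
Exposure is unchanged when dose changes in proportion to clearance. New dose = 10 μg × 0.6047 = 6.0 μg.

6.0 μg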